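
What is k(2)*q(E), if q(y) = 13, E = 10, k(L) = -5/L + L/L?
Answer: -39/2 ≈ -19.500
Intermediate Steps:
k(L) = 1 - 5/L (k(L) = -5/L + 1 = 1 - 5/L)
k(2)*q(E) = ((-5 + 2)/2)*13 = ((½)*(-3))*13 = -3/2*13 = -39/2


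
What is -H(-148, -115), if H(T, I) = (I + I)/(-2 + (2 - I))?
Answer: 2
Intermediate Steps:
H(T, I) = -2 (H(T, I) = (2*I)/((-I)) = (2*I)*(-1/I) = -2)
-H(-148, -115) = -1*(-2) = 2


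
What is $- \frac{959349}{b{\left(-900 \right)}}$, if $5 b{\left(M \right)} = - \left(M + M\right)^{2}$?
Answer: $\frac{319783}{216000} \approx 1.4805$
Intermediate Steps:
$b{\left(M \right)} = - \frac{4 M^{2}}{5}$ ($b{\left(M \right)} = \frac{\left(-1\right) \left(M + M\right)^{2}}{5} = \frac{\left(-1\right) \left(2 M\right)^{2}}{5} = \frac{\left(-1\right) 4 M^{2}}{5} = \frac{\left(-4\right) M^{2}}{5} = - \frac{4 M^{2}}{5}$)
$- \frac{959349}{b{\left(-900 \right)}} = - \frac{959349}{\left(- \frac{4}{5}\right) \left(-900\right)^{2}} = - \frac{959349}{\left(- \frac{4}{5}\right) 810000} = - \frac{959349}{-648000} = \left(-959349\right) \left(- \frac{1}{648000}\right) = \frac{319783}{216000}$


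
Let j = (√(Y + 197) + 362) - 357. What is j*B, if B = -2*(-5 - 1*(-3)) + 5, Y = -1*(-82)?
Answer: 45 + 27*√31 ≈ 195.33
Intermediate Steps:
Y = 82
j = 5 + 3*√31 (j = (√(82 + 197) + 362) - 357 = (√279 + 362) - 357 = (3*√31 + 362) - 357 = (362 + 3*√31) - 357 = 5 + 3*√31 ≈ 21.703)
B = 9 (B = -2*(-5 + 3) + 5 = -2*(-2) + 5 = 4 + 5 = 9)
j*B = (5 + 3*√31)*9 = 45 + 27*√31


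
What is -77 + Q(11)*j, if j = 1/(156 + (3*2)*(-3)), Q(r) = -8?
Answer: -5317/69 ≈ -77.058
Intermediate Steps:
j = 1/138 (j = 1/(156 + 6*(-3)) = 1/(156 - 18) = 1/138 ≈ 0.0072464)
-77 + Q(11)*j = -77 - 8*1/138 = -77 - 4/69 = -5317/69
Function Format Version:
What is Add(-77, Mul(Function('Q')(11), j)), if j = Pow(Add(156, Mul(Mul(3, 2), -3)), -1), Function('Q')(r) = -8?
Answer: Rational(-5317, 69) ≈ -77.058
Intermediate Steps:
j = Rational(1, 138) (j = Pow(Add(156, Mul(6, -3)), -1) = Pow(Add(156, -18), -1) = Pow(138, -1) = Rational(1, 138) ≈ 0.0072464)
Add(-77, Mul(Function('Q')(11), j)) = Add(-77, Mul(-8, Rational(1, 138))) = Add(-77, Rational(-4, 69)) = Rational(-5317, 69)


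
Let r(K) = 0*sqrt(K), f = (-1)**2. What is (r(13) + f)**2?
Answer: 1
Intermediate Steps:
f = 1
r(K) = 0
(r(13) + f)**2 = (0 + 1)**2 = 1**2 = 1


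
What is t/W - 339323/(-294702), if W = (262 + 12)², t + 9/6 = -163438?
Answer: -22690933981/22125047352 ≈ -1.0256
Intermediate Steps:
t = -326879/2 (t = -3/2 - 163438 = -326879/2 ≈ -1.6344e+5)
W = 75076 (W = 274² = 75076)
t/W - 339323/(-294702) = -326879/2/75076 - 339323/(-294702) = -326879/2*1/75076 - 339323*(-1/294702) = -326879/150152 + 339323/294702 = -22690933981/22125047352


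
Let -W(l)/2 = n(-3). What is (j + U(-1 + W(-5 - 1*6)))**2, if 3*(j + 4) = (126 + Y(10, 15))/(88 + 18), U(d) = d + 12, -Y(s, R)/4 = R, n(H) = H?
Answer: 490000/2809 ≈ 174.44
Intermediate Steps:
W(l) = 6 (W(l) = -2*(-3) = 6)
Y(s, R) = -4*R
U(d) = 12 + d
j = -201/53 (j = -4 + ((126 - 4*15)/(88 + 18))/3 = -4 + ((126 - 60)/106)/3 = -4 + (66*(1/106))/3 = -4 + (1/3)*(33/53) = -4 + 11/53 = -201/53 ≈ -3.7925)
(j + U(-1 + W(-5 - 1*6)))**2 = (-201/53 + (12 + (-1 + 6)))**2 = (-201/53 + (12 + 5))**2 = (-201/53 + 17)**2 = (700/53)**2 = 490000/2809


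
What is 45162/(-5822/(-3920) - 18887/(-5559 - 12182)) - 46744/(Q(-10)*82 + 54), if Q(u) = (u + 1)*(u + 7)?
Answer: 889374634950734/50271677757 ≈ 17691.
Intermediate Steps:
Q(u) = (1 + u)*(7 + u)
45162/(-5822/(-3920) - 18887/(-5559 - 12182)) - 46744/(Q(-10)*82 + 54) = 45162/(-5822/(-3920) - 18887/(-5559 - 12182)) - 46744/((7 + (-10)**2 + 8*(-10))*82 + 54) = 45162/(-5822*(-1/3920) - 18887/(-17741)) - 46744/((7 + 100 - 80)*82 + 54) = 45162/(2911/1960 - 18887*(-1/17741)) - 46744/(27*82 + 54) = 45162/(2911/1960 + 18887/17741) - 46744/(2214 + 54) = 45162/(88662571/34772360) - 46744/2268 = 45162*(34772360/88662571) - 46744*1/2268 = 1570389322320/88662571 - 11686/567 = 889374634950734/50271677757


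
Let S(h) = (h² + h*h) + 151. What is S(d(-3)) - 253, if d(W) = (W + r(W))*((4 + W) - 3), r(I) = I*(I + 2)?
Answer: -102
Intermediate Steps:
r(I) = I*(2 + I)
d(W) = (1 + W)*(W + W*(2 + W)) (d(W) = (W + W*(2 + W))*((4 + W) - 3) = (W + W*(2 + W))*(1 + W) = (1 + W)*(W + W*(2 + W)))
S(h) = 151 + 2*h² (S(h) = (h² + h²) + 151 = 2*h² + 151 = 151 + 2*h²)
S(d(-3)) - 253 = (151 + 2*(-3*(3 + (-3)² + 4*(-3)))²) - 253 = (151 + 2*(-3*(3 + 9 - 12))²) - 253 = (151 + 2*(-3*0)²) - 253 = (151 + 2*0²) - 253 = (151 + 2*0) - 253 = (151 + 0) - 253 = 151 - 253 = -102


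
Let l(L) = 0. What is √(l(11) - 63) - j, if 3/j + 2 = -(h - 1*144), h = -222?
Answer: -3/364 + 3*I*√7 ≈ -0.0082418 + 7.9373*I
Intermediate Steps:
j = 3/364 (j = 3/(-2 - (-222 - 1*144)) = 3/(-2 - (-222 - 144)) = 3/(-2 - 1*(-366)) = 3/(-2 + 366) = 3/364 ≈ 0.0082418)
√(l(11) - 63) - j = √(0 - 63) - 1*3/364 = √(-63) - 3/364 = 3*I*√7 - 3/364 = -3/364 + 3*I*√7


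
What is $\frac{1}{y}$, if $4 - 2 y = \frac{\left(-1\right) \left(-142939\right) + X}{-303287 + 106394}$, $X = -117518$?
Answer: $\frac{393786}{812993} \approx 0.48437$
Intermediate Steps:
$y = \frac{812993}{393786}$ ($y = 2 - \frac{\left(\left(-1\right) \left(-142939\right) - 117518\right) \frac{1}{-303287 + 106394}}{2} = 2 - \frac{\left(142939 - 117518\right) \frac{1}{-196893}}{2} = 2 - \frac{25421 \left(- \frac{1}{196893}\right)}{2} = 2 - - \frac{25421}{393786} = 2 + \frac{25421}{393786} = \frac{812993}{393786} \approx 2.0646$)
$\frac{1}{y} = \frac{1}{\frac{812993}{393786}} = \frac{393786}{812993}$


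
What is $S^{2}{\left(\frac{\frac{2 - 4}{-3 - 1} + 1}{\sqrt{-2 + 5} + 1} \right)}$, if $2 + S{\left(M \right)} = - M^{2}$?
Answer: $\frac{1399}{64} - \frac{153 \sqrt{3}}{16} \approx 5.2966$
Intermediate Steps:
$S{\left(M \right)} = -2 - M^{2}$
$S^{2}{\left(\frac{\frac{2 - 4}{-3 - 1} + 1}{\sqrt{-2 + 5} + 1} \right)} = \left(-2 - \left(\frac{\frac{2 - 4}{-3 - 1} + 1}{\sqrt{-2 + 5} + 1}\right)^{2}\right)^{2} = \left(-2 - \left(\frac{- \frac{2}{-4} + 1}{\sqrt{3} + 1}\right)^{2}\right)^{2} = \left(-2 - \left(\frac{\left(-2\right) \left(- \frac{1}{4}\right) + 1}{1 + \sqrt{3}}\right)^{2}\right)^{2} = \left(-2 - \left(\frac{\frac{1}{2} + 1}{1 + \sqrt{3}}\right)^{2}\right)^{2} = \left(-2 - \left(\frac{3}{2 \left(1 + \sqrt{3}\right)}\right)^{2}\right)^{2} = \left(-2 - \frac{9}{4 \left(1 + \sqrt{3}\right)^{2}}\right)^{2}$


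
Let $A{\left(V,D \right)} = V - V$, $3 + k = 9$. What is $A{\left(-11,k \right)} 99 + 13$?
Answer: $13$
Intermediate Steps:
$k = 6$ ($k = -3 + 9 = 6$)
$A{\left(V,D \right)} = 0$
$A{\left(-11,k \right)} 99 + 13 = 0 \cdot 99 + 13 = 0 + 13 = 13$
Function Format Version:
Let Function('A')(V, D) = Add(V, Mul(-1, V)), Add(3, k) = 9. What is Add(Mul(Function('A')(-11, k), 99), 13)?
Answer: 13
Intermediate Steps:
k = 6 (k = Add(-3, 9) = 6)
Function('A')(V, D) = 0
Add(Mul(Function('A')(-11, k), 99), 13) = Add(Mul(0, 99), 13) = Add(0, 13) = 13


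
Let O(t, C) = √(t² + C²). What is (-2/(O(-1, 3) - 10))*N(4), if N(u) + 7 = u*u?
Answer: 2 + √10/5 ≈ 2.6325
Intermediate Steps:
N(u) = -7 + u² (N(u) = -7 + u*u = -7 + u²)
O(t, C) = √(C² + t²)
(-2/(O(-1, 3) - 10))*N(4) = (-2/(√(3² + (-1)²) - 10))*(-7 + 4²) = (-2/(√(9 + 1) - 10))*(-7 + 16) = -2/(√10 - 10)*9 = -2/(-10 + √10)*9 = -18/(-10 + √10)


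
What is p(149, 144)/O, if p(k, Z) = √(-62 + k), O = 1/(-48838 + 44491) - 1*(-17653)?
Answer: 4347*√87/76737590 ≈ 0.00052837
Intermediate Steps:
O = 76737590/4347 (O = 1/(-4347) + 17653 = -1/4347 + 17653 = 76737590/4347 ≈ 17653.)
p(149, 144)/O = √(-62 + 149)/(76737590/4347) = √87*(4347/76737590) = 4347*√87/76737590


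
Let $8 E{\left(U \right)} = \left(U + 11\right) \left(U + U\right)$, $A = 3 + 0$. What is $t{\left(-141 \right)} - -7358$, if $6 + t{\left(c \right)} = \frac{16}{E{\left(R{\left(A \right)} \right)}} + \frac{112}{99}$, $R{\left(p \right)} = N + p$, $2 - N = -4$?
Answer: $\frac{3639976}{495} \approx 7353.5$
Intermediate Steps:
$N = 6$ ($N = 2 - -4 = 2 + 4 = 6$)
$A = 3$
$R{\left(p \right)} = 6 + p$
$E{\left(U \right)} = \frac{U \left(11 + U\right)}{4}$ ($E{\left(U \right)} = \frac{\left(U + 11\right) \left(U + U\right)}{8} = \frac{\left(11 + U\right) 2 U}{8} = \frac{2 U \left(11 + U\right)}{8} = \frac{U \left(11 + U\right)}{4}$)
$t{\left(c \right)} = - \frac{2234}{495}$ ($t{\left(c \right)} = -6 + \left(\frac{16}{\frac{1}{4} \left(6 + 3\right) \left(11 + \left(6 + 3\right)\right)} + \frac{112}{99}\right) = -6 + \left(\frac{16}{\frac{1}{4} \cdot 9 \left(11 + 9\right)} + 112 \cdot \frac{1}{99}\right) = -6 + \left(\frac{16}{\frac{1}{4} \cdot 9 \cdot 20} + \frac{112}{99}\right) = -6 + \left(\frac{16}{45} + \frac{112}{99}\right) = -6 + \frac{736}{495} = - \frac{2234}{495}$)
$t{\left(-141 \right)} - -7358 = - \frac{2234}{495} - -7358 = - \frac{2234}{495} + 7358 = \frac{3639976}{495}$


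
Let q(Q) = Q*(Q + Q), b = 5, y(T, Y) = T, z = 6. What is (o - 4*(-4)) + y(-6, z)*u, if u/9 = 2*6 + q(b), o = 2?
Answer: -3330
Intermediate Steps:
q(Q) = 2*Q² (q(Q) = Q*(2*Q) = 2*Q²)
u = 558 (u = 9*(2*6 + 2*5²) = 9*(12 + 2*25) = 9*(12 + 50) = 9*62 = 558)
(o - 4*(-4)) + y(-6, z)*u = (2 - 4*(-4)) - 6*558 = (2 + 16) - 3348 = 18 - 3348 = -3330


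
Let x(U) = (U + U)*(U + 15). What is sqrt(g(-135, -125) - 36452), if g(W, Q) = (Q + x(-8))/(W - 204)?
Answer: I*sqrt(465446661)/113 ≈ 190.92*I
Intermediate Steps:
x(U) = 2*U*(15 + U) (x(U) = (2*U)*(15 + U) = 2*U*(15 + U))
g(W, Q) = (-112 + Q)/(-204 + W) (g(W, Q) = (Q + 2*(-8)*(15 - 8))/(W - 204) = (Q + 2*(-8)*7)/(-204 + W) = (Q - 112)/(-204 + W) = (-112 + Q)/(-204 + W))
sqrt(g(-135, -125) - 36452) = sqrt((-112 - 125)/(-204 - 135) - 36452) = sqrt(-237/(-339) - 36452) = sqrt(-1/339*(-237) - 36452) = sqrt(79/113 - 36452) = sqrt(-4118997/113) = I*sqrt(465446661)/113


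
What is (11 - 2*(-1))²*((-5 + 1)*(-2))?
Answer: 1352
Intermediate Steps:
(11 - 2*(-1))²*((-5 + 1)*(-2)) = (11 + 2)²*(-4*(-2)) = 13²*8 = 169*8 = 1352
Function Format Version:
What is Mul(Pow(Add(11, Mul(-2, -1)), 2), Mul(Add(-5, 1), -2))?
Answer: 1352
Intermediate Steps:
Mul(Pow(Add(11, Mul(-2, -1)), 2), Mul(Add(-5, 1), -2)) = Mul(Pow(Add(11, 2), 2), Mul(-4, -2)) = Mul(Pow(13, 2), 8) = Mul(169, 8) = 1352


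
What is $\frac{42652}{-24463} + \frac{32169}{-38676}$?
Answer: $- \frac{812186333}{315376996} \approx -2.5753$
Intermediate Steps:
$\frac{42652}{-24463} + \frac{32169}{-38676} = 42652 \left(- \frac{1}{24463}\right) + 32169 \left(- \frac{1}{38676}\right) = - \frac{42652}{24463} - \frac{10723}{12892} = - \frac{812186333}{315376996}$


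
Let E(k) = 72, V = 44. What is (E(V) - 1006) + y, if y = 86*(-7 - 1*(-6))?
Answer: -1020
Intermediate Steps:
y = -86 (y = 86*(-7 + 6) = 86*(-1) = -86)
(E(V) - 1006) + y = (72 - 1006) - 86 = -934 - 86 = -1020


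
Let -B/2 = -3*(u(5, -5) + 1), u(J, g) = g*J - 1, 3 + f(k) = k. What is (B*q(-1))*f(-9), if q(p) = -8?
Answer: -14400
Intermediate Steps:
f(k) = -3 + k
u(J, g) = -1 + J*g (u(J, g) = J*g - 1 = -1 + J*g)
B = -150 (B = -(-6)*((-1 + 5*(-5)) + 1) = -(-6)*((-1 - 25) + 1) = -(-6)*(-26 + 1) = -(-6)*(-25) = -2*75 = -150)
(B*q(-1))*f(-9) = (-150*(-8))*(-3 - 9) = 1200*(-12) = -14400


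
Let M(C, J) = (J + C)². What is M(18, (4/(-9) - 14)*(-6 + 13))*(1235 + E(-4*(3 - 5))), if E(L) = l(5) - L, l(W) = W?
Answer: 689308928/81 ≈ 8.5100e+6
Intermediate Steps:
E(L) = 5 - L
M(C, J) = (C + J)²
M(18, (4/(-9) - 14)*(-6 + 13))*(1235 + E(-4*(3 - 5))) = (18 + (4/(-9) - 14)*(-6 + 13))²*(1235 + (5 - (-4)*(3 - 5))) = (18 + (4*(-⅑) - 14)*7)²*(1235 + (5 - (-4)*(-2))) = (18 + (-4/9 - 14)*7)²*(1235 + (5 - 1*8)) = (18 - 130/9*7)²*(1235 + (5 - 8)) = (18 - 910/9)²*(1235 - 3) = (-748/9)²*1232 = (559504/81)*1232 = 689308928/81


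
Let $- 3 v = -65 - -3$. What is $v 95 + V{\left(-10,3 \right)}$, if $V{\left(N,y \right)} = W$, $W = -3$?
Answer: $\frac{5881}{3} \approx 1960.3$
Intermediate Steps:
$v = \frac{62}{3}$ ($v = - \frac{-65 - -3}{3} = - \frac{-65 + 3}{3} = \left(- \frac{1}{3}\right) \left(-62\right) = \frac{62}{3} \approx 20.667$)
$V{\left(N,y \right)} = -3$
$v 95 + V{\left(-10,3 \right)} = \frac{62}{3} \cdot 95 - 3 = \frac{5890}{3} - 3 = \frac{5881}{3}$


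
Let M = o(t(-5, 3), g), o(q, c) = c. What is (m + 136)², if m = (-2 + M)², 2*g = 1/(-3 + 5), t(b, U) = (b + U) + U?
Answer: 4950625/256 ≈ 19338.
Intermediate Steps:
t(b, U) = b + 2*U (t(b, U) = (U + b) + U = b + 2*U)
g = ¼ (g = 1/(2*(-3 + 5)) = (½)/2 = (½)*(½) = ¼ ≈ 0.25000)
M = ¼ ≈ 0.25000
m = 49/16 (m = (-2 + ¼)² = (-7/4)² = 49/16 ≈ 3.0625)
(m + 136)² = (49/16 + 136)² = (2225/16)² = 4950625/256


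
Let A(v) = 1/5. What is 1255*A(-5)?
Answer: 251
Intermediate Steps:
A(v) = ⅕
1255*A(-5) = 1255*(⅕) = 251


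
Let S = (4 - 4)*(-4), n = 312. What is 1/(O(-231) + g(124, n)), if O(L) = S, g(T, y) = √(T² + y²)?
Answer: √7045/28180 ≈ 0.0029785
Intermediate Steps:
S = 0 (S = 0*(-4) = 0)
O(L) = 0
1/(O(-231) + g(124, n)) = 1/(0 + √(124² + 312²)) = 1/(0 + √(15376 + 97344)) = 1/(0 + √112720) = 1/(0 + 4*√7045) = 1/(4*√7045) = √7045/28180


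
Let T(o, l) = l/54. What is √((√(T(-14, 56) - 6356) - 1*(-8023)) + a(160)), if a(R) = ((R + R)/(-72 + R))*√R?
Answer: √(8737047 + 15840*√10 + 968*I*√8043)/33 ≈ 89.829 + 0.44372*I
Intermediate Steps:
T(o, l) = l/54 (T(o, l) = l*(1/54) = l/54)
a(R) = 2*R^(3/2)/(-72 + R) (a(R) = ((2*R)/(-72 + R))*√R = (2*R/(-72 + R))*√R = 2*R^(3/2)/(-72 + R))
√((√(T(-14, 56) - 6356) - 1*(-8023)) + a(160)) = √((√((1/54)*56 - 6356) - 1*(-8023)) + 2*160^(3/2)/(-72 + 160)) = √((√(28/27 - 6356) + 8023) + 2*(640*√10)/88) = √((√(-171584/27) + 8023) + 2*(640*√10)*(1/88)) = √((8*I*√8043/9 + 8023) + 160*√10/11) = √((8023 + 8*I*√8043/9) + 160*√10/11) = √(8023 + 160*√10/11 + 8*I*√8043/9)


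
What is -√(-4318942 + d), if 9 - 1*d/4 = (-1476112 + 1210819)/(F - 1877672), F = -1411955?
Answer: -I*√386261772418124758/299057 ≈ -2078.2*I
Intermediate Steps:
d = 117365400/3289627 (d = 36 - 4*(-1476112 + 1210819)/(-1411955 - 1877672) = 36 - (-1061172)/(-3289627) = 36 - (-1061172)*(-1)/3289627 = 36 - 4*265293/3289627 = 36 - 1061172/3289627 = 117365400/3289627 ≈ 35.677)
-√(-4318942 + d) = -√(-4318942 + 117365400/3289627) = -√(-14207590849234/3289627) = -I*√386261772418124758/299057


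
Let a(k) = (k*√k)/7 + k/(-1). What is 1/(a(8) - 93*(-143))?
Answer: 651259/8655882857 - 112*√2/8655882857 ≈ 7.5221e-5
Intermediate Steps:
a(k) = -k + k^(3/2)/7 (a(k) = k^(3/2)*(⅐) + k*(-1) = k^(3/2)/7 - k = -k + k^(3/2)/7)
1/(a(8) - 93*(-143)) = 1/((-1*8 + 8^(3/2)/7) - 93*(-143)) = 1/((-8 + (16*√2)/7) + 13299) = 1/((-8 + 16*√2/7) + 13299) = 1/(13291 + 16*√2/7)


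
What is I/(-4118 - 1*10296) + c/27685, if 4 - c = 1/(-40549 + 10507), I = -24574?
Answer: 1460017266139/856307704770 ≈ 1.7050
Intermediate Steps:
c = 120169/30042 (c = 4 - 1/(-40549 + 10507) = 4 - 1/(-30042) = 4 - 1*(-1/30042) = 4 + 1/30042 = 120169/30042 ≈ 4.0000)
I/(-4118 - 1*10296) + c/27685 = -24574/(-4118 - 1*10296) + (120169/30042)/27685 = -24574/(-4118 - 10296) + (120169/30042)*(1/27685) = -24574/(-14414) + 17167/118816110 = -24574*(-1/14414) + 17167/118816110 = 12287/7207 + 17167/118816110 = 1460017266139/856307704770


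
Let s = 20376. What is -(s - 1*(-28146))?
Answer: -48522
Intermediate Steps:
-(s - 1*(-28146)) = -(20376 - 1*(-28146)) = -(20376 + 28146) = -1*48522 = -48522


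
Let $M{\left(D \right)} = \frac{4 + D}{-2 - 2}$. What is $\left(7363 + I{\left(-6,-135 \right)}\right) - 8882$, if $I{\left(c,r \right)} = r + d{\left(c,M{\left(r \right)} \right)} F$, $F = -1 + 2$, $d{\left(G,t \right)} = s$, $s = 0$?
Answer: $-1654$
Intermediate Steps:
$M{\left(D \right)} = -1 - \frac{D}{4}$ ($M{\left(D \right)} = \frac{4 + D}{-4} = \left(4 + D\right) \left(- \frac{1}{4}\right) = -1 - \frac{D}{4}$)
$d{\left(G,t \right)} = 0$
$F = 1$
$I{\left(c,r \right)} = r$ ($I{\left(c,r \right)} = r + 0 \cdot 1 = r + 0 = r$)
$\left(7363 + I{\left(-6,-135 \right)}\right) - 8882 = \left(7363 - 135\right) - 8882 = 7228 - 8882 = -1654$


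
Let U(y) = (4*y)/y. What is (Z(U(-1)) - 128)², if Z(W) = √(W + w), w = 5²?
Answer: (128 - √29)² ≈ 15034.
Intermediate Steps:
w = 25
U(y) = 4
Z(W) = √(25 + W) (Z(W) = √(W + 25) = √(25 + W))
(Z(U(-1)) - 128)² = (√(25 + 4) - 128)² = (√29 - 128)² = (-128 + √29)²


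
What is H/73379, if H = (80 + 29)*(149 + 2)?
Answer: 16459/73379 ≈ 0.22430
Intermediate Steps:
H = 16459 (H = 109*151 = 16459)
H/73379 = 16459/73379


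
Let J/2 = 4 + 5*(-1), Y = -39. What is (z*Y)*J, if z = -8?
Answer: -624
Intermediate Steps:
J = -2 (J = 2*(4 + 5*(-1)) = 2*(4 - 5) = 2*(-1) = -2)
(z*Y)*J = -8*(-39)*(-2) = 312*(-2) = -624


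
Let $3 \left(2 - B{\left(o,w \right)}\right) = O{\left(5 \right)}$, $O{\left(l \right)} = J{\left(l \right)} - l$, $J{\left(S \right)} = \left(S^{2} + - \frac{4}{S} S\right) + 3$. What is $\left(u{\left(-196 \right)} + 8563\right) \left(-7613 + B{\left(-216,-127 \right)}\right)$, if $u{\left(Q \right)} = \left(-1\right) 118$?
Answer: $-64328380$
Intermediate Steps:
$J{\left(S \right)} = -1 + S^{2}$ ($J{\left(S \right)} = \left(S^{2} - 4\right) + 3 = \left(-4 + S^{2}\right) + 3 = -1 + S^{2}$)
$u{\left(Q \right)} = -118$
$O{\left(l \right)} = -1 + l^{2} - l$ ($O{\left(l \right)} = \left(-1 + l^{2}\right) - l = -1 + l^{2} - l$)
$B{\left(o,w \right)} = - \frac{13}{3}$ ($B{\left(o,w \right)} = 2 - \frac{-1 + 5^{2} - 5}{3} = 2 - \frac{-1 + 25 - 5}{3} = 2 - \frac{19}{3} = - \frac{13}{3}$)
$\left(u{\left(-196 \right)} + 8563\right) \left(-7613 + B{\left(-216,-127 \right)}\right) = \left(-118 + 8563\right) \left(-7613 - \frac{13}{3}\right) = 8445 \left(- \frac{22852}{3}\right) = -64328380$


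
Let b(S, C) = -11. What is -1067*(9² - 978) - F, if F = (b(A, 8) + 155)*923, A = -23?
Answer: 824187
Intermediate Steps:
F = 132912 (F = (-11 + 155)*923 = 144*923 = 132912)
-1067*(9² - 978) - F = -1067*(9² - 978) - 1*132912 = -1067*(81 - 978) - 132912 = -1067*(-897) - 132912 = 957099 - 132912 = 824187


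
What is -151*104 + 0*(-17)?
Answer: -15704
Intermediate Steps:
-151*104 + 0*(-17) = -15704 + 0 = -15704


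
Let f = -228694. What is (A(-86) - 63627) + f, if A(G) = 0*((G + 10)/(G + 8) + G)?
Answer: -292321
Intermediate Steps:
A(G) = 0 (A(G) = 0*((10 + G)/(8 + G) + G) = 0*(G + (10 + G)/(8 + G)) = 0)
(A(-86) - 63627) + f = (0 - 63627) - 228694 = -63627 - 228694 = -292321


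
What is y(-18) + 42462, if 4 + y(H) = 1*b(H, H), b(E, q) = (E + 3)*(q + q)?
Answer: 42998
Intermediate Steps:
b(E, q) = 2*q*(3 + E) (b(E, q) = (3 + E)*(2*q) = 2*q*(3 + E))
y(H) = -4 + 2*H*(3 + H) (y(H) = -4 + 1*(2*H*(3 + H)) = -4 + 2*H*(3 + H))
y(-18) + 42462 = (-4 + 2*(-18)*(3 - 18)) + 42462 = (-4 + 2*(-18)*(-15)) + 42462 = (-4 + 540) + 42462 = 536 + 42462 = 42998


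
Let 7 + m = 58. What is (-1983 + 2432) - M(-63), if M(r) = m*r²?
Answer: -201970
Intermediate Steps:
m = 51 (m = -7 + 58 = 51)
M(r) = 51*r²
(-1983 + 2432) - M(-63) = (-1983 + 2432) - 51*(-63)² = 449 - 51*3969 = 449 - 1*202419 = 449 - 202419 = -201970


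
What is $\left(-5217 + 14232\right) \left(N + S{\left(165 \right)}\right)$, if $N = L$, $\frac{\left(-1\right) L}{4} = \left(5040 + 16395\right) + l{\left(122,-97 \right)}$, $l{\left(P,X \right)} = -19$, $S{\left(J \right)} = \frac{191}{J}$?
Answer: $- \frac{8494755769}{11} \approx -7.7225 \cdot 10^{8}$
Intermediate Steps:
$L = -85664$ ($L = - 4 \left(\left(5040 + 16395\right) - 19\right) = - 4 \left(21435 - 19\right) = \left(-4\right) 21416 = -85664$)
$N = -85664$
$\left(-5217 + 14232\right) \left(N + S{\left(165 \right)}\right) = \left(-5217 + 14232\right) \left(-85664 + \frac{191}{165}\right) = 9015 \left(-85664 + 191 \cdot \frac{1}{165}\right) = 9015 \left(-85664 + \frac{191}{165}\right) = 9015 \left(- \frac{14134369}{165}\right) = - \frac{8494755769}{11}$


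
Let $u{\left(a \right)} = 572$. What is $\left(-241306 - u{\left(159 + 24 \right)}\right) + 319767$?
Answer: $77889$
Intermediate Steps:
$\left(-241306 - u{\left(159 + 24 \right)}\right) + 319767 = \left(-241306 - 572\right) + 319767 = -241878 + 319767 = 77889$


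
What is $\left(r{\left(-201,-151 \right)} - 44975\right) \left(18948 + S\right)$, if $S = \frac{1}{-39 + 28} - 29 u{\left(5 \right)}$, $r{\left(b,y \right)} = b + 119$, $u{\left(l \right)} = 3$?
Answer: $- \frac{9347975790}{11} \approx -8.4982 \cdot 10^{8}$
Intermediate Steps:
$r{\left(b,y \right)} = 119 + b$
$S = - \frac{958}{11}$ ($S = \frac{1}{-39 + 28} - 87 = \frac{1}{-11} - 87 = - \frac{1}{11} - 87 = - \frac{958}{11} \approx -87.091$)
$\left(r{\left(-201,-151 \right)} - 44975\right) \left(18948 + S\right) = \left(\left(119 - 201\right) - 44975\right) \left(18948 - \frac{958}{11}\right) = \left(-82 - 44975\right) \frac{207470}{11} = \left(-45057\right) \frac{207470}{11} = - \frac{9347975790}{11}$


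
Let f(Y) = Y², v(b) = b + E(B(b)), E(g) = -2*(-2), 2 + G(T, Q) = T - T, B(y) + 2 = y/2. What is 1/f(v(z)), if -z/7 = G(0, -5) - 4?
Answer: 1/2116 ≈ 0.00047259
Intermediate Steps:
B(y) = -2 + y/2
G(T, Q) = -2 (G(T, Q) = -2 + (T - T) = -2 + 0 = -2)
E(g) = 4
z = 42 (z = -7*(-2 - 4) = -7*(-6) = 42)
v(b) = 4 + b (v(b) = b + 4 = 4 + b)
1/f(v(z)) = 1/((4 + 42)²) = 1/(46²) = 1/2116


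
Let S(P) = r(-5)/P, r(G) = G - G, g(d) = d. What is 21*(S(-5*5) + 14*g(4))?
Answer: 1176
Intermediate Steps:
r(G) = 0
S(P) = 0 (S(P) = 0/P = 0)
21*(S(-5*5) + 14*g(4)) = 21*(0 + 14*4) = 21*(0 + 56) = 21*56 = 1176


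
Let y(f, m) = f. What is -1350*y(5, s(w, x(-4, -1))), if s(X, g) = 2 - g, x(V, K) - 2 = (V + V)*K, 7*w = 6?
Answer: -6750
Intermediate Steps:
w = 6/7 (w = (⅐)*6 = 6/7 ≈ 0.85714)
x(V, K) = 2 + 2*K*V (x(V, K) = 2 + (V + V)*K = 2 + (2*V)*K = 2 + 2*K*V)
-1350*y(5, s(w, x(-4, -1))) = -1350*5 = -6750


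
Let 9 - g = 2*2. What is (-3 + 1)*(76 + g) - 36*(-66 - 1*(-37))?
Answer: 882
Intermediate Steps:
g = 5 (g = 9 - 2*2 = 9 - 1*4 = 9 - 4 = 5)
(-3 + 1)*(76 + g) - 36*(-66 - 1*(-37)) = (-3 + 1)*(76 + 5) - 36*(-66 - 1*(-37)) = -2*81 - 36*(-66 + 37) = -162 - 36*(-29) = -162 + 1044 = 882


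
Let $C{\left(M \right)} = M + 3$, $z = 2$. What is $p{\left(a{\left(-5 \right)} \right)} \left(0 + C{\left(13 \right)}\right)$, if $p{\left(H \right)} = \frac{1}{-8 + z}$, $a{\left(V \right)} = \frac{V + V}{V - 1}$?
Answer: $- \frac{8}{3} \approx -2.6667$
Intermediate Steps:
$a{\left(V \right)} = \frac{2 V}{-1 + V}$
$p{\left(H \right)} = - \frac{1}{6}$ ($p{\left(H \right)} = \frac{1}{-8 + 2} = \frac{1}{-6} = - \frac{1}{6}$)
$C{\left(M \right)} = 3 + M$
$p{\left(a{\left(-5 \right)} \right)} \left(0 + C{\left(13 \right)}\right) = - \frac{0 + \left(3 + 13\right)}{6} = - \frac{0 + 16}{6} = \left(- \frac{1}{6}\right) 16 = - \frac{8}{3}$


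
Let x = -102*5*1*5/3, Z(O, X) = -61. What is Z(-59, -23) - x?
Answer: 789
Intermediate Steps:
x = -850 (x = -510*5*(⅓) = -510*5/3 = -102*25/3 = -850)
Z(-59, -23) - x = -61 - 1*(-850) = -61 + 850 = 789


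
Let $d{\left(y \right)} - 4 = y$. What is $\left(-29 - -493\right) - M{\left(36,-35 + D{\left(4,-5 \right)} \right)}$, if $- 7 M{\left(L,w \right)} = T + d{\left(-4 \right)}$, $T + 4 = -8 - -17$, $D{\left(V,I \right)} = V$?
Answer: $\frac{3253}{7} \approx 464.71$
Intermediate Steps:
$d{\left(y \right)} = 4 + y$
$T = 5$ ($T = -4 - -9 = -4 + \left(-8 + 17\right) = -4 + 9 = 5$)
$M{\left(L,w \right)} = - \frac{5}{7}$ ($M{\left(L,w \right)} = - \frac{5 + \left(4 - 4\right)}{7} = - \frac{5 + 0}{7} = \left(- \frac{1}{7}\right) 5 = - \frac{5}{7}$)
$\left(-29 - -493\right) - M{\left(36,-35 + D{\left(4,-5 \right)} \right)} = \left(-29 - -493\right) - - \frac{5}{7} = \left(-29 + 493\right) + \frac{5}{7} = 464 + \frac{5}{7} = \frac{3253}{7}$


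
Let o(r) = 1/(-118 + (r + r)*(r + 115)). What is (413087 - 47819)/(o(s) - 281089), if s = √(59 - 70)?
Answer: -61757699387615520/47525132170186421 + 84011640*I*√11/47525132170186421 ≈ -1.2995 + 5.8629e-9*I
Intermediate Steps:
s = I*√11 (s = √(-11) = I*√11 ≈ 3.3166*I)
o(r) = 1/(-118 + 2*r*(115 + r)) (o(r) = 1/(-118 + (2*r)*(115 + r)) = 1/(-118 + 2*r*(115 + r)))
(413087 - 47819)/(o(s) - 281089) = (413087 - 47819)/(1/(2*(-59 + (I*√11)² + 115*(I*√11))) - 281089) = 365268/(1/(2*(-59 - 11 + 115*I*√11)) - 281089) = 365268/(1/(2*(-70 + 115*I*√11)) - 281089) = 365268/(-281089 + 1/(2*(-70 + 115*I*√11)))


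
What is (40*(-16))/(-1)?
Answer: 640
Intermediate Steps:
(40*(-16))/(-1) = -640*(-1) = 640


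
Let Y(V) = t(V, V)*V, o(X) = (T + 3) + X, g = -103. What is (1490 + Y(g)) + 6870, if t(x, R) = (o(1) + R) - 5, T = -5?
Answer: 19587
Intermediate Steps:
o(X) = -2 + X (o(X) = (-5 + 3) + X = -2 + X)
t(x, R) = -6 + R (t(x, R) = ((-2 + 1) + R) - 5 = (-1 + R) - 5 = -6 + R)
Y(V) = V*(-6 + V) (Y(V) = (-6 + V)*V = V*(-6 + V))
(1490 + Y(g)) + 6870 = (1490 - 103*(-6 - 103)) + 6870 = (1490 - 103*(-109)) + 6870 = (1490 + 11227) + 6870 = 12717 + 6870 = 19587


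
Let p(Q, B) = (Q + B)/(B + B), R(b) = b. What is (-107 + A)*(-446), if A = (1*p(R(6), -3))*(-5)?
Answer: 46607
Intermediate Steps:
p(Q, B) = (B + Q)/(2*B) (p(Q, B) = (B + Q)/((2*B)) = (B + Q)*(1/(2*B)) = (B + Q)/(2*B))
A = 5/2 (A = (1*((½)*(-3 + 6)/(-3)))*(-5) = (1*((½)*(-⅓)*3))*(-5) = (1*(-½))*(-5) = -½*(-5) = 5/2 ≈ 2.5000)
(-107 + A)*(-446) = (-107 + 5/2)*(-446) = -209/2*(-446) = 46607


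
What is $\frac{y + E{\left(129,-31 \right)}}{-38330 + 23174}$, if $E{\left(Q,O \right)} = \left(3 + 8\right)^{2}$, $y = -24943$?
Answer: $\frac{1379}{842} \approx 1.6378$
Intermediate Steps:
$E{\left(Q,O \right)} = 121$ ($E{\left(Q,O \right)} = 11^{2} = 121$)
$\frac{y + E{\left(129,-31 \right)}}{-38330 + 23174} = \frac{-24943 + 121}{-38330 + 23174} = - \frac{24822}{-15156} = \left(-24822\right) \left(- \frac{1}{15156}\right) = \frac{1379}{842}$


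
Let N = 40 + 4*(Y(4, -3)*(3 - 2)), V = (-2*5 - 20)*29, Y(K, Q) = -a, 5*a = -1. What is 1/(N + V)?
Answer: -5/4146 ≈ -0.0012060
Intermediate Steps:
a = -⅕ (a = (⅕)*(-1) = -⅕ ≈ -0.20000)
Y(K, Q) = ⅕ (Y(K, Q) = -1*(-⅕) = ⅕)
V = -870 (V = (-10 - 20)*29 = -30*29 = -870)
N = 204/5 (N = 40 + 4*((3 - 2)/5) = 40 + 4*((⅕)*1) = 40 + 4*(⅕) = 40 + ⅘ = 204/5 ≈ 40.800)
1/(N + V) = 1/(204/5 - 870) = 1/(-4146/5) = -5/4146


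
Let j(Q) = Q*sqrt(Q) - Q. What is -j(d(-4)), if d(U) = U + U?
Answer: -8 + 16*I*sqrt(2) ≈ -8.0 + 22.627*I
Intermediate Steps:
d(U) = 2*U
j(Q) = Q**(3/2) - Q
-j(d(-4)) = -((2*(-4))**(3/2) - 2*(-4)) = -((-8)**(3/2) - 1*(-8)) = -(-16*I*sqrt(2) + 8) = -(8 - 16*I*sqrt(2)) = -8 + 16*I*sqrt(2)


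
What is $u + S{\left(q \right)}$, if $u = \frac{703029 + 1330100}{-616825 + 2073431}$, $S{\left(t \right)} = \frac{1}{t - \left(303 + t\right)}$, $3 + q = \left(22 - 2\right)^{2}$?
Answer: $\frac{614581481}{441351618} \approx 1.3925$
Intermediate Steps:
$q = 397$ ($q = -3 + \left(22 - 2\right)^{2} = -3 + 20^{2} = -3 + 400 = 397$)
$S{\left(t \right)} = - \frac{1}{303}$ ($S{\left(t \right)} = \frac{1}{-303} = - \frac{1}{303}$)
$u = \frac{2033129}{1456606} \approx 1.3958$
$u + S{\left(q \right)} = \frac{2033129}{1456606} - \frac{1}{303} = \frac{614581481}{441351618}$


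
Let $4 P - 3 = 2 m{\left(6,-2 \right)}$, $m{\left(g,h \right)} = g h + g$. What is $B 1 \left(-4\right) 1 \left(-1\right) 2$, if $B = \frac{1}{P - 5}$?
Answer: $- \frac{32}{29} \approx -1.1034$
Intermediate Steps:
$m{\left(g,h \right)} = g + g h$
$P = - \frac{9}{4}$ ($P = \frac{3}{4} + \frac{2 \cdot 6 \left(1 - 2\right)}{4} = \frac{3}{4} + \frac{2 \cdot 6 \left(-1\right)}{4} = \frac{3}{4} + \frac{2 \left(-6\right)}{4} = \frac{3}{4} + \frac{1}{4} \left(-12\right) = \frac{3}{4} - 3 = - \frac{9}{4} \approx -2.25$)
$B = - \frac{4}{29}$ ($B = \frac{1}{- \frac{9}{4} - 5} = \frac{1}{- \frac{29}{4}} = - \frac{4}{29} \approx -0.13793$)
$B 1 \left(-4\right) 1 \left(-1\right) 2 = \left(- \frac{4}{29}\right) 1 \left(-4\right) 1 \left(-1\right) 2 = \left(- \frac{4}{29}\right) \left(-4\right) \left(\left(-1\right) 2\right) = \frac{16}{29} \left(-2\right) = - \frac{32}{29}$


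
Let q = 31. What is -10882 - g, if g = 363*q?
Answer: -22135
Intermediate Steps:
g = 11253 (g = 363*31 = 11253)
-10882 - g = -10882 - 1*11253 = -10882 - 11253 = -22135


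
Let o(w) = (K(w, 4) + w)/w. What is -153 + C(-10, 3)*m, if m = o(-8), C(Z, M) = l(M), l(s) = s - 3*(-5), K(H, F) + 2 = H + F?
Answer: -243/2 ≈ -121.50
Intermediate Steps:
K(H, F) = -2 + F + H (K(H, F) = -2 + (H + F) = -2 + (F + H) = -2 + F + H)
l(s) = 15 + s (l(s) = s + 15 = 15 + s)
C(Z, M) = 15 + M
o(w) = (2 + 2*w)/w (o(w) = ((-2 + 4 + w) + w)/w = ((2 + w) + w)/w = (2 + 2*w)/w)
m = 7/4 (m = 2 + 2/(-8) = 2 + 2*(-⅛) = 2 - ¼ = 7/4 ≈ 1.7500)
-153 + C(-10, 3)*m = -153 + (15 + 3)*(7/4) = -153 + 18*(7/4) = -153 + 63/2 = -243/2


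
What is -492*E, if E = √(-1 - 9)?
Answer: -492*I*√10 ≈ -1555.8*I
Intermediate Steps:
E = I*√10 (E = √(-10) = I*√10 ≈ 3.1623*I)
-492*E = -492*I*√10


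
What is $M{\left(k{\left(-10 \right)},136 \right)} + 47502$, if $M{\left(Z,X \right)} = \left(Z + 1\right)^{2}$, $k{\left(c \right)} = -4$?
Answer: $47511$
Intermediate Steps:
$M{\left(Z,X \right)} = \left(1 + Z\right)^{2}$
$M{\left(k{\left(-10 \right)},136 \right)} + 47502 = \left(1 - 4\right)^{2} + 47502 = \left(-3\right)^{2} + 47502 = 9 + 47502 = 47511$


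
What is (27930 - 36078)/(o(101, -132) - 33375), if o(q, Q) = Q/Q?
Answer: 4074/16687 ≈ 0.24414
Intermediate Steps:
o(q, Q) = 1
(27930 - 36078)/(o(101, -132) - 33375) = (27930 - 36078)/(1 - 33375) = -8148/(-33374) = -8148*(-1/33374) = 4074/16687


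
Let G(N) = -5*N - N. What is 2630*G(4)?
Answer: -63120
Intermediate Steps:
G(N) = -6*N
2630*G(4) = 2630*(-6*4) = 2630*(-24) = -63120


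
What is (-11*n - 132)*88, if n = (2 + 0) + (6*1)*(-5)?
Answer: 15488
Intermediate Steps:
n = -28 (n = 2 + 6*(-5) = 2 - 30 = -28)
(-11*n - 132)*88 = (-11*(-28) - 132)*88 = (308 - 132)*88 = 176*88 = 15488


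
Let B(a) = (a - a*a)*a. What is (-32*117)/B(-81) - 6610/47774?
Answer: -103751641/713958543 ≈ -0.14532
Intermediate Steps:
B(a) = a*(a - a²) (B(a) = (a - a²)*a = a*(a - a²))
(-32*117)/B(-81) - 6610/47774 = (-32*117)/(((-81)²*(1 - 1*(-81)))) - 6610/47774 = -3744*1/(6561*(1 + 81)) - 6610*1/47774 = -3744/(6561*82) - 3305/23887 = -3744/538002 - 3305/23887 = -3744*1/538002 - 3305/23887 = -208/29889 - 3305/23887 = -103751641/713958543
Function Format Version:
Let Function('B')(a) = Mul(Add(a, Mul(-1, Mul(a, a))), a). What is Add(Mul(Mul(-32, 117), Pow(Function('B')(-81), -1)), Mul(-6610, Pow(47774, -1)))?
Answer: Rational(-103751641, 713958543) ≈ -0.14532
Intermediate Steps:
Function('B')(a) = Mul(a, Add(a, Mul(-1, Pow(a, 2)))) (Function('B')(a) = Mul(Add(a, Mul(-1, Pow(a, 2))), a) = Mul(a, Add(a, Mul(-1, Pow(a, 2)))))
Add(Mul(Mul(-32, 117), Pow(Function('B')(-81), -1)), Mul(-6610, Pow(47774, -1))) = Add(Mul(Mul(-32, 117), Pow(Mul(Pow(-81, 2), Add(1, Mul(-1, -81))), -1)), Mul(-6610, Pow(47774, -1))) = Add(Mul(-3744, Pow(Mul(6561, Add(1, 81)), -1)), Mul(-6610, Rational(1, 47774))) = Add(Mul(-3744, Pow(Mul(6561, 82), -1)), Rational(-3305, 23887)) = Add(Mul(-3744, Pow(538002, -1)), Rational(-3305, 23887)) = Add(Mul(-3744, Rational(1, 538002)), Rational(-3305, 23887)) = Add(Rational(-208, 29889), Rational(-3305, 23887)) = Rational(-103751641, 713958543)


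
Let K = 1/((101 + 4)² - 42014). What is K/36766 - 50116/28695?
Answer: -57099242351279/32693406465930 ≈ -1.7465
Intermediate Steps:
K = -1/30989 (K = 1/(105² - 42014) = 1/(11025 - 42014) = 1/(-30989) = -1/30989 ≈ -3.2270e-5)
K/36766 - 50116/28695 = -1/30989/36766 - 50116/28695 = -1/30989*1/36766 - 50116*1/28695 = -1/1139341574 - 50116/28695 = -57099242351279/32693406465930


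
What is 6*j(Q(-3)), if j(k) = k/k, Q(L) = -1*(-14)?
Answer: 6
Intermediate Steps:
Q(L) = 14
j(k) = 1
6*j(Q(-3)) = 6*1 = 6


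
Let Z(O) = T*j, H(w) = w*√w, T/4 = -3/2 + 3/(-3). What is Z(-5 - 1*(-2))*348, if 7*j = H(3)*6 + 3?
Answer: -10440/7 - 62640*√3/7 ≈ -16991.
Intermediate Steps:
T = -10 (T = 4*(-3/2 + 3/(-3)) = 4*(-3*½ + 3*(-⅓)) = 4*(-3/2 - 1) = 4*(-5/2) = -10)
H(w) = w^(3/2)
j = 3/7 + 18*√3/7 (j = (3^(3/2)*6 + 3)/7 = ((3*√3)*6 + 3)/7 = (18*√3 + 3)/7 = (3 + 18*√3)/7 = 3/7 + 18*√3/7 ≈ 4.8824)
Z(O) = -30/7 - 180*√3/7 (Z(O) = -10*(3/7 + 18*√3/7) = -30/7 - 180*√3/7)
Z(-5 - 1*(-2))*348 = (-30/7 - 180*√3/7)*348 = -10440/7 - 62640*√3/7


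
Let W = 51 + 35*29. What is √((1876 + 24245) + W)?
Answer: √27187 ≈ 164.88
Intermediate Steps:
W = 1066 (W = 51 + 1015 = 1066)
√((1876 + 24245) + W) = √((1876 + 24245) + 1066) = √(26121 + 1066) = √27187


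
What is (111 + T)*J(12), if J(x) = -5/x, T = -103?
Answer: -10/3 ≈ -3.3333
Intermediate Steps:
(111 + T)*J(12) = (111 - 103)*(-5/12) = 8*(-5*1/12) = 8*(-5/12) = -10/3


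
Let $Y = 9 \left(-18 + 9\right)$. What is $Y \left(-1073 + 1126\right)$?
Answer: $-4293$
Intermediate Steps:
$Y = -81$ ($Y = 9 \left(-9\right) = -81$)
$Y \left(-1073 + 1126\right) = - 81 \left(-1073 + 1126\right) = \left(-81\right) 53 = -4293$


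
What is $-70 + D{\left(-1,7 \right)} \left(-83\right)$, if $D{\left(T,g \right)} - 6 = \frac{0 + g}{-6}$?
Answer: $- \frac{2827}{6} \approx -471.17$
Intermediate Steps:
$D{\left(T,g \right)} = 6 - \frac{g}{6}$ ($D{\left(T,g \right)} = 6 + \frac{0 + g}{-6} = 6 + g \left(- \frac{1}{6}\right) = 6 - \frac{g}{6}$)
$-70 + D{\left(-1,7 \right)} \left(-83\right) = -70 + \left(6 - \frac{7}{6}\right) \left(-83\right) = -70 + \frac{29}{6} \left(-83\right) = -70 - \frac{2407}{6} = - \frac{2827}{6}$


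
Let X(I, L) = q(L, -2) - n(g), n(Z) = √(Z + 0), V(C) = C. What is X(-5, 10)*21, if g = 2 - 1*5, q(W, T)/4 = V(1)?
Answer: 84 - 21*I*√3 ≈ 84.0 - 36.373*I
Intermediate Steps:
q(W, T) = 4 (q(W, T) = 4*1 = 4)
g = -3 (g = 2 - 5 = -3)
n(Z) = √Z
X(I, L) = 4 - I*√3 (X(I, L) = 4 - √(-3) = 4 - I*√3)
X(-5, 10)*21 = (4 - I*√3)*21 = 84 - 21*I*√3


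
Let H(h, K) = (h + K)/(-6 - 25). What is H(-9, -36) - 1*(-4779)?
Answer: 148194/31 ≈ 4780.5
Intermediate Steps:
H(h, K) = -K/31 - h/31 (H(h, K) = (K + h)/(-31) = (K + h)*(-1/31) = -K/31 - h/31)
H(-9, -36) - 1*(-4779) = (-1/31*(-36) - 1/31*(-9)) - 1*(-4779) = (36/31 + 9/31) + 4779 = 45/31 + 4779 = 148194/31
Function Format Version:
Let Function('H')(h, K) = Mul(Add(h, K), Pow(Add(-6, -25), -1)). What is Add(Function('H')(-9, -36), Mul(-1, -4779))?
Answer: Rational(148194, 31) ≈ 4780.5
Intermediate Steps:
Function('H')(h, K) = Add(Mul(Rational(-1, 31), K), Mul(Rational(-1, 31), h)) (Function('H')(h, K) = Mul(Add(K, h), Pow(-31, -1)) = Mul(Add(K, h), Rational(-1, 31)) = Add(Mul(Rational(-1, 31), K), Mul(Rational(-1, 31), h)))
Add(Function('H')(-9, -36), Mul(-1, -4779)) = Add(Add(Mul(Rational(-1, 31), -36), Mul(Rational(-1, 31), -9)), Mul(-1, -4779)) = Add(Add(Rational(36, 31), Rational(9, 31)), 4779) = Add(Rational(45, 31), 4779) = Rational(148194, 31)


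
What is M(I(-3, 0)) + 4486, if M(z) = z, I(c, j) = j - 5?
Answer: 4481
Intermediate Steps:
I(c, j) = -5 + j
M(I(-3, 0)) + 4486 = (-5 + 0) + 4486 = -5 + 4486 = 4481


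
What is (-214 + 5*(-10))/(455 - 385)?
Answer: -132/35 ≈ -3.7714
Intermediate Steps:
(-214 + 5*(-10))/(455 - 385) = (-214 - 50)/70 = -264*1/70 = -132/35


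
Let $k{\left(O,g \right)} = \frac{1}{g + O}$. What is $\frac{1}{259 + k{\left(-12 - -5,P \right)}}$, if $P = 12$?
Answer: $\frac{5}{1296} \approx 0.003858$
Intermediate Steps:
$k{\left(O,g \right)} = \frac{1}{O + g}$
$\frac{1}{259 + k{\left(-12 - -5,P \right)}} = \frac{1}{259 + \frac{1}{\left(-12 - -5\right) + 12}} = \frac{1}{259 + \frac{1}{\left(-12 + 5\right) + 12}} = \frac{1}{259 + \frac{1}{-7 + 12}} = \frac{1}{259 + \frac{1}{5}} = \frac{1}{\frac{1296}{5}} = \frac{5}{1296}$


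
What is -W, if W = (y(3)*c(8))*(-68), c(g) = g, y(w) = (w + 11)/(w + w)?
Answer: 3808/3 ≈ 1269.3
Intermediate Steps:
y(w) = (11 + w)/(2*w) (y(w) = (11 + w)/((2*w)) = (11 + w)*(1/(2*w)) = (11 + w)/(2*w))
W = -3808/3 (W = (((½)*(11 + 3)/3)*8)*(-68) = (((½)*(⅓)*14)*8)*(-68) = ((7/3)*8)*(-68) = (56/3)*(-68) = -3808/3 ≈ -1269.3)
-W = -1*(-3808/3) = 3808/3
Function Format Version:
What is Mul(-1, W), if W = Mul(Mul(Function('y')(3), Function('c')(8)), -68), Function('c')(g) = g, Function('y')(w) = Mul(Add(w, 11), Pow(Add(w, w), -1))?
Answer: Rational(3808, 3) ≈ 1269.3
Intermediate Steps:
Function('y')(w) = Mul(Rational(1, 2), Pow(w, -1), Add(11, w)) (Function('y')(w) = Mul(Add(11, w), Pow(Mul(2, w), -1)) = Mul(Add(11, w), Mul(Rational(1, 2), Pow(w, -1))) = Mul(Rational(1, 2), Pow(w, -1), Add(11, w)))
W = Rational(-3808, 3) (W = Mul(Mul(Mul(Rational(1, 2), Pow(3, -1), Add(11, 3)), 8), -68) = Mul(Mul(Mul(Rational(1, 2), Rational(1, 3), 14), 8), -68) = Mul(Mul(Rational(7, 3), 8), -68) = Mul(Rational(56, 3), -68) = Rational(-3808, 3) ≈ -1269.3)
Mul(-1, W) = Mul(-1, Rational(-3808, 3)) = Rational(3808, 3)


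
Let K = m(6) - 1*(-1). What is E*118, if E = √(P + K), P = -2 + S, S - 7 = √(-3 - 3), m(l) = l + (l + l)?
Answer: 118*√(24 + I*√6) ≈ 578.83 + 29.462*I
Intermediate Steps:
m(l) = 3*l (m(l) = l + 2*l = 3*l)
S = 7 + I*√6 (S = 7 + √(-3 - 3) = 7 + √(-6) = 7 + I*√6 ≈ 7.0 + 2.4495*I)
K = 19 (K = 3*6 - 1*(-1) = 18 + 1 = 19)
P = 5 + I*√6 (P = -2 + (7 + I*√6) = 5 + I*√6 ≈ 5.0 + 2.4495*I)
E = √(24 + I*√6) (E = √((5 + I*√6) + 19) = √(24 + I*√6) ≈ 4.9053 + 0.24968*I)
E*118 = √(24 + I*√6)*118 = 118*√(24 + I*√6)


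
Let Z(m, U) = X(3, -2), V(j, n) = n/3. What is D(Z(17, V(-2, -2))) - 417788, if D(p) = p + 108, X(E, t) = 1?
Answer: -417679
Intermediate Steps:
V(j, n) = n/3 (V(j, n) = n*(⅓) = n/3)
Z(m, U) = 1
D(p) = 108 + p
D(Z(17, V(-2, -2))) - 417788 = (108 + 1) - 417788 = 109 - 417788 = -417679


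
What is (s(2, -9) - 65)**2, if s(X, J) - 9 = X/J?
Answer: 256036/81 ≈ 3160.9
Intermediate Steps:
s(X, J) = 9 + X/J
(s(2, -9) - 65)**2 = ((9 + 2/(-9)) - 65)**2 = ((9 + 2*(-1/9)) - 65)**2 = ((9 - 2/9) - 65)**2 = (79/9 - 65)**2 = (-506/9)**2 = 256036/81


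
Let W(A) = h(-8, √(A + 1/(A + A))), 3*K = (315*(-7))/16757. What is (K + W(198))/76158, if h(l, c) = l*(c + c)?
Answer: -245/425393202 - 4*√862499/1256607 ≈ -0.0029568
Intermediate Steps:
K = -735/16757 (K = ((315*(-7))/16757)/3 = (-2205*1/16757)/3 = (⅓)*(-2205/16757) = -735/16757 ≈ -0.043862)
h(l, c) = 2*c*l (h(l, c) = l*(2*c) = 2*c*l)
W(A) = -16*√(A + 1/(2*A)) (W(A) = 2*√(A + 1/(A + A))*(-8) = 2*√(A + 1/(2*A))*(-8) = -16*√(A + 1/(2*A)))
(K + W(198))/76158 = (-735/16757 - 8*√(2/198 + 4*198))/76158 = (-735/16757 - 8*√(2*(1/198) + 792))*(1/76158) = (-735/16757 - 8*√(1/99 + 792))*(1/76158) = (-735/16757 - 8*√862499/33)*(1/76158) = -245/425393202 - 4*√862499/1256607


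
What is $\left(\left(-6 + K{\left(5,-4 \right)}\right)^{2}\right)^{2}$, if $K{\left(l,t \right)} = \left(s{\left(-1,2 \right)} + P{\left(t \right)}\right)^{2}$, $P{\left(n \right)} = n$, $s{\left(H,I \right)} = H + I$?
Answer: $81$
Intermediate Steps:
$K{\left(l,t \right)} = \left(1 + t\right)^{2}$ ($K{\left(l,t \right)} = \left(\left(-1 + 2\right) + t\right)^{2} = \left(1 + t\right)^{2}$)
$\left(\left(-6 + K{\left(5,-4 \right)}\right)^{2}\right)^{2} = \left(\left(-6 + \left(1 - 4\right)^{2}\right)^{2}\right)^{2} = \left(\left(-6 + \left(-3\right)^{2}\right)^{2}\right)^{2} = \left(\left(-6 + 9\right)^{2}\right)^{2} = \left(3^{2}\right)^{2} = 9^{2} = 81$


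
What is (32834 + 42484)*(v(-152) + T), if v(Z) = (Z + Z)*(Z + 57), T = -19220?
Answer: 727571880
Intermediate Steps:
v(Z) = 2*Z*(57 + Z) (v(Z) = (2*Z)*(57 + Z) = 2*Z*(57 + Z))
(32834 + 42484)*(v(-152) + T) = (32834 + 42484)*(2*(-152)*(57 - 152) - 19220) = 75318*(2*(-152)*(-95) - 19220) = 75318*(28880 - 19220) = 75318*9660 = 727571880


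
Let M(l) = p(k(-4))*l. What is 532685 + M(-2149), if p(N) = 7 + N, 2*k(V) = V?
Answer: 521940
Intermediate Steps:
k(V) = V/2
M(l) = 5*l (M(l) = (7 + (1/2)*(-4))*l = (7 - 2)*l = 5*l)
532685 + M(-2149) = 532685 + 5*(-2149) = 532685 - 10745 = 521940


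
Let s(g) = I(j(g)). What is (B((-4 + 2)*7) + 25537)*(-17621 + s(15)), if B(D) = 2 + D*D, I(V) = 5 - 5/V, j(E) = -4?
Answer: -1813262365/4 ≈ -4.5332e+8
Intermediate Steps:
B(D) = 2 + D**2
s(g) = 25/4 (s(g) = 5 - 5/(-4) = 5 - 5*(-1/4) = 5 + 5/4 = 25/4)
(B((-4 + 2)*7) + 25537)*(-17621 + s(15)) = ((2 + ((-4 + 2)*7)**2) + 25537)*(-17621 + 25/4) = ((2 + (-2*7)**2) + 25537)*(-70459/4) = ((2 + (-14)**2) + 25537)*(-70459/4) = ((2 + 196) + 25537)*(-70459/4) = (198 + 25537)*(-70459/4) = 25735*(-70459/4) = -1813262365/4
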